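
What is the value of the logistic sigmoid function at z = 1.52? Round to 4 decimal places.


First, exp(-1.5200) = 0.2187.
Then sigma(z) = 1/(1 + 0.2187) = 0.8205.

0.8205


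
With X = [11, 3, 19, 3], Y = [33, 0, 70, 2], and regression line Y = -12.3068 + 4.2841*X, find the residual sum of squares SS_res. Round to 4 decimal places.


Predicted values from Y = -12.3068 + 4.2841*X.
Residuals: [-1.8183, -0.5455, 0.9089, 1.4545].
SSres = 6.5455.

6.5455


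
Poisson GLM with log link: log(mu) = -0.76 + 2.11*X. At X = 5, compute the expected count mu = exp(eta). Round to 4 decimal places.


Compute eta = -0.76 + 2.11 * 5 = 9.7900.
Apply inverse link: mu = e^9.7900 = 17854.3062.

17854.3062


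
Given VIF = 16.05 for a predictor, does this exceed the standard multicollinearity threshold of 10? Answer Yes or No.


The threshold is 10.
VIF = 16.05 is >= 10.
Multicollinearity indication: Yes.

Yes


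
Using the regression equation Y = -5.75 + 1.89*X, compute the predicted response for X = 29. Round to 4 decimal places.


Plug X = 29 into Y = -5.75 + 1.89*X:
Y = -5.75 + 54.8100 = 49.0600.

49.0600


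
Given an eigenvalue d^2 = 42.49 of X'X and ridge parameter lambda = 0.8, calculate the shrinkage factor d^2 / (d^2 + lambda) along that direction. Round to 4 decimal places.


Compute the denominator: 42.49 + 0.8 = 43.2900.
Shrinkage factor = 42.49 / 43.2900 = 0.9815.

0.9815


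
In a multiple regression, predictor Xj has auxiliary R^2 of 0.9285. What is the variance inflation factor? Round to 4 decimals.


Using VIF = 1/(1 - R^2_j):
1 - 0.9285 = 0.0715.
VIF = 13.9860.

13.9860


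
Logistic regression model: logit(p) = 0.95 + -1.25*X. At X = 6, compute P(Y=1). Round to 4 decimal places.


z = 0.95 + -1.25 * 6 = -6.5500.
Sigmoid: P = 1 / (1 + exp(6.5500)) = 0.0014.

0.0014


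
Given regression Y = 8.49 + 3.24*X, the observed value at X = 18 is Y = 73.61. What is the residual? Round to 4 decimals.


Predicted = 8.49 + 3.24 * 18 = 66.8100.
Residual = 73.61 - 66.8100 = 6.8000.

6.8000


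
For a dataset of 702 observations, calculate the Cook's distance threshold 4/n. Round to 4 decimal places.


Using the rule of thumb:
Threshold = 4 / 702 = 0.0057.

0.0057


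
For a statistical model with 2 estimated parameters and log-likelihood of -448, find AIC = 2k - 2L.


AIC = 2k - 2*loglik = 2(2) - 2(-448).
= 4 + 896 = 900.

900


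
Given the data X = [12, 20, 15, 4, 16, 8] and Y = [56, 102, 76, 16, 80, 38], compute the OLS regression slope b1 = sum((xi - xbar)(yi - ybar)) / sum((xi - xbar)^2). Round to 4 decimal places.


The sample means are xbar = 12.5000 and ybar = 61.3333.
Compute S_xx = 167.5000 and S_xy = 900.0000.
Slope b1 = S_xy / S_xx = 900.0000 / 167.5000 = 5.3731.

5.3731


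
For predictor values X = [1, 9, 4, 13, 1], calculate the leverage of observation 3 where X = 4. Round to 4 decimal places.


n = 5, xbar = 5.6000.
SXX = sum((xi - xbar)^2) = 111.2000.
h = 1/5 + (4 - 5.6000)^2 / 111.2000 = 0.2230.

0.2230


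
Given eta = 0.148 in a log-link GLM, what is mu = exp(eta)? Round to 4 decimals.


mu = exp(eta) = exp(0.148).
= 1.1595.

1.1595


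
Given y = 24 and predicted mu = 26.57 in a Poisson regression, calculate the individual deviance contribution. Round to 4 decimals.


First: ln(24/26.57) = -0.101729.
Then: 24 * -0.101729 = -2.441496.
y - mu = 24 - 26.57 = -2.57.
D = 2(-2.441496 - -2.57) = 0.257008, which rounds to 0.2570.

0.2570


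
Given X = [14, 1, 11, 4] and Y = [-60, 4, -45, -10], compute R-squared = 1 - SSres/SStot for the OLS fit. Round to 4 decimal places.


The fitted line is Y = 9.3028 + -4.9404*X.
SSres = 0.3624, SStot = 2660.7500.
R^2 = 1 - SSres/SStot = 0.9999.

0.9999


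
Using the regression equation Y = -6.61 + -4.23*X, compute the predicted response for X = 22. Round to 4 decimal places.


Plug X = 22 into Y = -6.61 + -4.23*X:
Y = -6.61 + -93.0600 = -99.6700.

-99.6700


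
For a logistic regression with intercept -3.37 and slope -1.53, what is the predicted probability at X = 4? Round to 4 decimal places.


Compute z = -3.37 + (-1.53)(4) = -9.4900.
exp(-z) = 13226.7953.
P = 1/(1 + 13226.7953) = 0.0001.

0.0001


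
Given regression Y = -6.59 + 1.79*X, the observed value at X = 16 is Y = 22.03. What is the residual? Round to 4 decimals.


Fitted value at X = 16 is yhat = -6.59 + 1.79*16 = 22.0500.
Residual = 22.03 - 22.0500 = -0.0200.

-0.0200


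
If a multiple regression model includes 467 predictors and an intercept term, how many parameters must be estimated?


Each predictor gets one coefficient, plus one intercept.
Total parameters = 467 + 1 = 468.

468


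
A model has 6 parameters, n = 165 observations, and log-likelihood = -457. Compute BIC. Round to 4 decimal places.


ln(165) = 5.105945.
k * ln(n) = 6 * 5.105945 = 30.635670.
-2L = 914.
BIC = 30.635670 + 914 = 944.635670, which rounds to 944.6357.

944.6357


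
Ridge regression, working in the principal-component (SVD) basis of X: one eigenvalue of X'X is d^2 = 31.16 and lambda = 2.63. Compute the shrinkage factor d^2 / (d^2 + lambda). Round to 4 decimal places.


d^2 + lambda = 31.16 + 2.63 = 33.7900.
Shrinkage factor = 31.16/33.7900 = 0.9222.

0.9222


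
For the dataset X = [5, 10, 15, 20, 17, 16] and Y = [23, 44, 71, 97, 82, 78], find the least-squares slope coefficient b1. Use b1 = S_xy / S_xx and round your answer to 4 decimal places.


First compute the means: xbar = 13.8333, ybar = 65.8333.
Then S_xx = sum((xi - xbar)^2) = 146.8333.
S_xy = sum((xi - xbar)(yi - ybar)) = 737.8333.
b1 = S_xy / S_xx = 737.8333 / 146.8333 = 5.0250.

5.0250


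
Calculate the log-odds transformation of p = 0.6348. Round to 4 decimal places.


Compute the odds: 0.6348/0.3652 = 1.7382.
Take the natural log: ln(1.7382) = 0.5529.

0.5529


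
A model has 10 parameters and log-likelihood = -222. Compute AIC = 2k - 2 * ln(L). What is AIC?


AIC = 2*10 - 2*(-222).
= 20 + 444 = 464.

464


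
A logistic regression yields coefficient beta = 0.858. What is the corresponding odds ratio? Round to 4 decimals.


exp(0.858) = 2.3584.
So the odds ratio is 2.3584.

2.3584


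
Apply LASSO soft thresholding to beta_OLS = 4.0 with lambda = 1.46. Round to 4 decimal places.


Absolute value: |4.0| = 4.0.
Compare to lambda = 1.46.
Since |beta| > lambda, coefficient = sign(beta)*(|beta| - lambda) = 2.5400.

2.5400


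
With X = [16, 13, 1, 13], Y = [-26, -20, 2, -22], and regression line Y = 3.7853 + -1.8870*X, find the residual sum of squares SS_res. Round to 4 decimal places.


Predicted values from Y = 3.7853 + -1.8870*X.
Residuals: [0.4067, 0.7457, 0.1017, -1.2543].
SSres = 2.3051.

2.3051


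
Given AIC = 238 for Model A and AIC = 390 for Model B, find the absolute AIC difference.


Compute |238 - 390| = 152.
Model A has the smaller AIC.

152


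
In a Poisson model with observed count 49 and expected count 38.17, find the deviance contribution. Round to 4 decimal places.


Compute y*ln(y/mu) = 49*ln(49/38.17) = 49*0.249770 = 12.238730.
y - mu = 10.83.
D = 2*(12.238730 - (10.83)) = 2.817460, which rounds to 2.8175.

2.8175


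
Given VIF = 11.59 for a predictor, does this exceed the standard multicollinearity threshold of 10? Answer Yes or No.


Check: VIF = 11.59 vs threshold = 10.
Since 11.59 >= 10, the answer is Yes.

Yes


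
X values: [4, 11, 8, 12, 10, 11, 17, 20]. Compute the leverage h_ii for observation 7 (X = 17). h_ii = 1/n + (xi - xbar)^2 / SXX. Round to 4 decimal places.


Mean of X: xbar = 11.6250.
SXX = 173.8750.
For X = 17: h = 1/8 + (17 - 11.6250)^2/173.8750 = 0.2912.

0.2912


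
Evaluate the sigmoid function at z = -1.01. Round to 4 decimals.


Compute exp(1.0100) = 2.7456.
Sigmoid = 1 / (1 + 2.7456) = 1 / 3.7456 = 0.2670.

0.2670


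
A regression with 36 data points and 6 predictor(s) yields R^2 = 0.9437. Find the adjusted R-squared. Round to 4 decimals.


Using the formula:
(1 - 0.9437) = 0.0563.
Multiply by 35/29: 0.0563 * 35 = 1.9705, then 1.9705 / 29 = 0.0679.
Adj R^2 = 1 - 0.0679 = 0.9321.

0.9321


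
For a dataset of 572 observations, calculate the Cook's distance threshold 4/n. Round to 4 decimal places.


Cook's distance cutoff = 4/n = 4/572.
= 0.0070.

0.0070


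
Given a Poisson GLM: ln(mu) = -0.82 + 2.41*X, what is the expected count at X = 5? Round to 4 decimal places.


Linear predictor: eta = -0.82 + (2.41)(5) = 11.2300.
Expected count: mu = exp(11.2300) = 75357.5954.

75357.5954


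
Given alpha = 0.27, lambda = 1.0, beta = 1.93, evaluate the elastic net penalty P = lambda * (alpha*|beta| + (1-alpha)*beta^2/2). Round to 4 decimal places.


Compute:
L1 = 0.27 * 1.93 = 0.5211.
L2 = 0.73 * 1.93^2 / 2 = 1.3596.
Penalty = 1.0 * (0.5211 + 1.3596) = 1.8807.

1.8807


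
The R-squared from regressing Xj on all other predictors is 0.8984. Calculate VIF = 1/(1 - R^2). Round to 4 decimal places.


Denominator: 1 - 0.8984 = 0.1016.
VIF = 1 / 0.1016 = 9.8425.

9.8425


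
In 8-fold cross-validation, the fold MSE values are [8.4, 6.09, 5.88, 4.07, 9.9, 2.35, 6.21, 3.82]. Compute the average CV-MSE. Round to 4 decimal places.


Sum of fold MSEs = 46.7200.
Average = 46.7200 / 8 = 5.8400.

5.8400


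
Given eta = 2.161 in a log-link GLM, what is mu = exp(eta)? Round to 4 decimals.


mu = exp(eta) = exp(2.161).
= 8.6798.

8.6798


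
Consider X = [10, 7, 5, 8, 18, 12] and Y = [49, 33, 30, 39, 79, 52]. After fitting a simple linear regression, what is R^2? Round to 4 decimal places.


After computing the OLS fit (b0=8.4151, b1=3.8585):
SSres = 23.8774, SStot = 1602.0000.
R^2 = 1 - 23.8774/1602.0000 = 0.9851.

0.9851


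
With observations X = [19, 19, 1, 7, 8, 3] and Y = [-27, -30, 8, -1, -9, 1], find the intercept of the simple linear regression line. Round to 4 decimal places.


The slope is b1 = -1.9769.
Sample means are xbar = 9.5000 and ybar = -9.6667.
Intercept: b0 = -9.6667 - (-1.9769)(9.5000) = 9.1142.

9.1142


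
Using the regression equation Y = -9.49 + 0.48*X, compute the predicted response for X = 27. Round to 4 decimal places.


Plug X = 27 into Y = -9.49 + 0.48*X:
Y = -9.49 + 12.9600 = 3.4700.

3.4700


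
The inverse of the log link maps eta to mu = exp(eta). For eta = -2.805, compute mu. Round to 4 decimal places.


The inverse log link gives:
mu = exp(-2.805) = 0.0605.

0.0605


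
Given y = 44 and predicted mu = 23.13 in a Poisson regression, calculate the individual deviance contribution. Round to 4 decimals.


Compute y*ln(y/mu) = 44*ln(44/23.13) = 44*0.643059 = 28.294596.
y - mu = 20.87.
D = 2*(28.294596 - (20.87)) = 14.849192, which rounds to 14.8492.

14.8492


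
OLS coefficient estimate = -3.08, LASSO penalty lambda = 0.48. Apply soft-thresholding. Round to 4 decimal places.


Absolute value: |-3.08| = 3.08.
Compare to lambda = 0.48.
Since |beta| > lambda, coefficient = sign(beta)*(|beta| - lambda) = -2.6000.

-2.6000


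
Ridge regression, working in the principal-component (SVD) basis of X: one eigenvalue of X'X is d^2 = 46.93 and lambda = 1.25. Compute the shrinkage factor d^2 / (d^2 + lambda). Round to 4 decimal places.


Denominator = d^2 + lambda = 46.93 + 1.25 = 48.1800.
Shrinkage = 46.93 / 48.1800 = 0.9741.

0.9741


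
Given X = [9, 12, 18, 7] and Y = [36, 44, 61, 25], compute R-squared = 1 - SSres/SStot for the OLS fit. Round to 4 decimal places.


After computing the OLS fit (b0=5.5000, b1=3.1304):
SSres = 12.8261, SStot = 689.0000.
R^2 = 1 - 12.8261/689.0000 = 0.9814.

0.9814


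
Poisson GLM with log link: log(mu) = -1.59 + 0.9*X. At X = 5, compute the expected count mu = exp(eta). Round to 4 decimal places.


eta = -1.59 + 0.9 * 5 = 2.9100.
mu = exp(2.9100) = 18.3568.

18.3568


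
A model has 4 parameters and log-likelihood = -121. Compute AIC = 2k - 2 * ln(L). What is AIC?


Compute:
2k = 2*4 = 8.
-2*loglik = -2*(-121) = 242.
AIC = 8 + 242 = 250.

250


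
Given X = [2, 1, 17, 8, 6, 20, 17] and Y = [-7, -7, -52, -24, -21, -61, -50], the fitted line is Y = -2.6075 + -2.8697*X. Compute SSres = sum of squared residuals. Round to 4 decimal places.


For each point, residual = actual - predicted.
Residuals: [1.3469, -1.5228, -0.6076, 1.5651, -1.1743, -0.9985, 1.3924].
Sum of squared residuals = 11.2665.

11.2665


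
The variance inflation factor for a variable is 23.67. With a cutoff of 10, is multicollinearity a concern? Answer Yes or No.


Compare VIF = 23.67 to the threshold of 10.
23.67 >= 10, so the answer is Yes.

Yes


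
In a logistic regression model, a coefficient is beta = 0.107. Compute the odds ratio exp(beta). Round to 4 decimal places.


exp(0.107) = 1.1129.
So the odds ratio is 1.1129.

1.1129


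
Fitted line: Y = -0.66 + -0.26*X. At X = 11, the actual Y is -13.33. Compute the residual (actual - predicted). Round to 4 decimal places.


Fitted value at X = 11 is yhat = -0.66 + -0.26*11 = -3.5200.
Residual = -13.33 - -3.5200 = -9.8100.

-9.8100


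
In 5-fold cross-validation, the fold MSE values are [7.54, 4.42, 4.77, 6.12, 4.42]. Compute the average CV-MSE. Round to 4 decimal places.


Add all fold MSEs: 27.2700.
Divide by k = 5: 27.2700/5 = 5.4540.

5.4540


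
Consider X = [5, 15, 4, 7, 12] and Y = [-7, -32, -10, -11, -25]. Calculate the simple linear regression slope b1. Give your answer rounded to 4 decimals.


The sample means are xbar = 8.6000 and ybar = -17.0000.
Compute S_xx = 89.2000 and S_xy = -201.0000.
Slope b1 = S_xy / S_xx = -201.0000 / 89.2000 = -2.2534.

-2.2534


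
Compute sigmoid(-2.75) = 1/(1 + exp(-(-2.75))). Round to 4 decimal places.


exp(2.7500) = 15.6426.
1 + exp(-z) = 16.6426.
sigmoid = 1/16.6426 = 0.0601.

0.0601


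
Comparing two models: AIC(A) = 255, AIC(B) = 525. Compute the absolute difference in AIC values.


Compute |255 - 525| = 270.
Model A has the smaller AIC.

270


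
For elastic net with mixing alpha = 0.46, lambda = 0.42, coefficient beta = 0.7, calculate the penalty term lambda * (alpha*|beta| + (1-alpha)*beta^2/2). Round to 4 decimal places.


L1 component = 0.46 * |0.7| = 0.3220.
L2 component = 0.54 * 0.7^2 / 2 = 0.1323.
Penalty = 0.42 * (0.3220 + 0.1323) = 0.42 * 0.4543 = 0.1908.

0.1908


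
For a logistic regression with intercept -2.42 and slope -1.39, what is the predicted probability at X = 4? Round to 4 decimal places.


Compute z = -2.42 + (-1.39)(4) = -7.9800.
exp(-z) = 2921.9311.
P = 1/(1 + 2921.9311) = 0.0003.

0.0003


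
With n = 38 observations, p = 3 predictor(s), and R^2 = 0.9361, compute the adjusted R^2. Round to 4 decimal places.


Adjusted R^2 = 1 - (1 - R^2) * (n-1)/(n-p-1).
(1 - R^2) = 0.0639.
(n-1)/(n-p-1) = 37/34.
(1 - R^2) * (n-1) = 0.0639 * 37 = 2.3643.
Divide by (n-p-1): 2.3643 / 34 = 0.0695.
Adj R^2 = 1 - 0.0695 = 0.9305.

0.9305


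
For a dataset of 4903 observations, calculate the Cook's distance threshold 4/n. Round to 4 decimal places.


The threshold is 4/n.
4/4903 = 0.0008.

0.0008


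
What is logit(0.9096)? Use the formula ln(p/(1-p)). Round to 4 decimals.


Compute the odds: 0.9096/0.0904 = 10.0619.
Take the natural log: ln(10.0619) = 2.3088.

2.3088


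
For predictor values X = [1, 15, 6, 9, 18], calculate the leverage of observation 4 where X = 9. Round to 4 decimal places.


Compute xbar = 9.8000 with n = 5 observations.
SXX = 186.8000.
Leverage = 1/5 + (9 - 9.8000)^2/186.8000 = 0.2034.

0.2034


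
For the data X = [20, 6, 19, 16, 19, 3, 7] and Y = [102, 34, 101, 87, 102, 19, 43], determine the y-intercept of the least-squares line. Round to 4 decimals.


Compute b1 = 5.0077 from the OLS formula.
With xbar = 12.8571 and ybar = 69.7143, the intercept is:
b0 = 69.7143 - 5.0077 * 12.8571 = 5.3294.

5.3294


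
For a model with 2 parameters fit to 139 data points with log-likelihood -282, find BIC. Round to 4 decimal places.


ln(139) = 4.934474.
k * ln(n) = 2 * 4.934474 = 9.868948.
-2L = 564.
BIC = 9.868948 + 564 = 573.868948, which rounds to 573.8689.

573.8689


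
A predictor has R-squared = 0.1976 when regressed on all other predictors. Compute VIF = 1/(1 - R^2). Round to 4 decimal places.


VIF = 1 / (1 - 0.1976).
= 1 / 0.8024 = 1.2463.

1.2463


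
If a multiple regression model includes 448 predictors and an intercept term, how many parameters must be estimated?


Including the intercept, the model has 448 predictor coefficients + 1 intercept.
Total = 449.

449


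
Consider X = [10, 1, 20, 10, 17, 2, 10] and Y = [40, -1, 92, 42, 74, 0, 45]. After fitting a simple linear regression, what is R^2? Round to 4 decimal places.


After computing the OLS fit (b0=-7.5034, b1=4.9218):
SSres = 27.6293, SStot = 7149.4286.
R^2 = 1 - 27.6293/7149.4286 = 0.9961.

0.9961


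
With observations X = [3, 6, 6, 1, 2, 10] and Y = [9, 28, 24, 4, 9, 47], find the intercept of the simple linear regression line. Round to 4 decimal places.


Compute b1 = 4.8133 from the OLS formula.
With xbar = 4.6667 and ybar = 20.1667, the intercept is:
b0 = 20.1667 - 4.8133 * 4.6667 = -2.2952.

-2.2952


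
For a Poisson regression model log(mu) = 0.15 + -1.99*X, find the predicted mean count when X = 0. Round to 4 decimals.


eta = 0.15 + -1.99 * 0 = 0.1500.
mu = exp(0.1500) = 1.1618.

1.1618


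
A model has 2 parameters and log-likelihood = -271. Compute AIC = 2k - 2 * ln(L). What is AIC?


Compute:
2k = 2*2 = 4.
-2*loglik = -2*(-271) = 542.
AIC = 4 + 542 = 546.

546


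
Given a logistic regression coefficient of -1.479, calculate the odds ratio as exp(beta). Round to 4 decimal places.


Odds ratio = exp(beta) = exp(-1.479).
= 0.2279.

0.2279


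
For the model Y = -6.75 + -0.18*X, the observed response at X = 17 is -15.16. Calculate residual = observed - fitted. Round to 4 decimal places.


Compute yhat = -6.75 + (-0.18)(17) = -9.8100.
Residual = actual - predicted = -15.16 - -9.8100 = -5.3500.

-5.3500


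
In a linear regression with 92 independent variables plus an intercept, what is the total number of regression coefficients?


Total coefficients = number of predictors + 1 (for the intercept).
= 92 + 1 = 93.

93


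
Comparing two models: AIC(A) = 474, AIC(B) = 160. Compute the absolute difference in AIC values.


|AIC_A - AIC_B| = |474 - 160| = 314.
Model B is preferred (lower AIC).

314


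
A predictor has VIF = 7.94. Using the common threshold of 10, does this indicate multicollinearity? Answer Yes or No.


Compare VIF = 7.94 to the threshold of 10.
7.94 < 10, so the answer is No.

No


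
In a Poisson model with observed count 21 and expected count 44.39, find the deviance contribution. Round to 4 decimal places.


y/mu = 21/44.39 = 0.473080 (approx.), and ln(21/44.39) = -0.748492.
y * ln(y/mu) = 21 * -0.748492 = -15.718332.
y - mu = -23.39.
D = 2 * (-15.718332 - -23.39) = 15.343336, which rounds to 15.3433.

15.3433


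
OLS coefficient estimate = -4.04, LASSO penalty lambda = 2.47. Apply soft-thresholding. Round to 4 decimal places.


Check: |-4.04| = 4.04 vs lambda = 2.47.
Since |beta| > lambda, coefficient = sign(beta)*(|beta| - lambda) = -1.5700.
Soft-thresholded coefficient = -1.5700.

-1.5700


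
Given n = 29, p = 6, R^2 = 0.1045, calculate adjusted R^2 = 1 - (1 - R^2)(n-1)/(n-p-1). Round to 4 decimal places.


Plug in: Adj R^2 = 1 - (1 - 0.1045) * 28/22.
= 1 - 0.8955 * 28/22
= 1 - 25.0740 / 22
= 1 - 1.1397 = -0.1397.

-0.1397


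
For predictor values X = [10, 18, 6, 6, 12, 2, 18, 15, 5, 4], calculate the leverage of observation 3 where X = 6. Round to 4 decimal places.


Compute xbar = 9.6000 with n = 10 observations.
SXX = 312.4000.
Leverage = 1/10 + (6 - 9.6000)^2/312.4000 = 0.1415.

0.1415


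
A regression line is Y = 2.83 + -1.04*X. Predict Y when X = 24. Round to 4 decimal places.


Predicted value:
Y = 2.83 + (-1.04)(24) = 2.83 + -24.9600 = -22.1300.

-22.1300


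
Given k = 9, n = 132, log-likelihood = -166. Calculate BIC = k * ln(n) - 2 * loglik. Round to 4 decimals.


Compute k*ln(n) = 9*ln(132) = 9*4.882802 = 43.945218.
Then -2*loglik = 332.
BIC = 43.945218 + 332 = 375.945218, which rounds to 375.9452.

375.9452


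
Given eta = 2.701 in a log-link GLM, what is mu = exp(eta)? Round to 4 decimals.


The inverse log link gives:
mu = exp(2.701) = 14.8946.

14.8946


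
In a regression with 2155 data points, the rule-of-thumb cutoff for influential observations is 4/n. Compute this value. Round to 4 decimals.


The threshold is 4/n.
4/2155 = 0.0019.

0.0019


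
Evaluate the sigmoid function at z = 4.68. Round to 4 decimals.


First, exp(-4.6800) = 0.0093.
Then sigma(z) = 1/(1 + 0.0093) = 0.9908.

0.9908


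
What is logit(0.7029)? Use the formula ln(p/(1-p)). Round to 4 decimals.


The odds are p/(1-p) = 0.7029 / 0.2971 = 2.3659.
logit(p) = ln(2.3659) = 0.8611.

0.8611


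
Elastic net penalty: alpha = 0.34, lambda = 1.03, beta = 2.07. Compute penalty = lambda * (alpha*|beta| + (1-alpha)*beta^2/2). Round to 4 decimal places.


L1 component = 0.34 * |2.07| = 0.7038.
L2 component = 0.66 * 2.07^2 / 2 = 1.4140.
Penalty = 1.03 * (0.7038 + 1.4140) = 1.03 * 2.1178 = 2.1814.

2.1814


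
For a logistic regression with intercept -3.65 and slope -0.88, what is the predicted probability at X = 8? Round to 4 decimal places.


Linear predictor: z = -3.65 + -0.88 * 8 = -10.6900.
P = 1/(1 + exp(10.6900)) = 1/(1 + 43914.5070) = 0.0000.

0.0000


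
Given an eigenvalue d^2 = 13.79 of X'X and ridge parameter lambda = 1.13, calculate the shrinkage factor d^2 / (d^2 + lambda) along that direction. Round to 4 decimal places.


d^2 + lambda = 13.79 + 1.13 = 14.9200.
Shrinkage factor = 13.79/14.9200 = 0.9243.

0.9243


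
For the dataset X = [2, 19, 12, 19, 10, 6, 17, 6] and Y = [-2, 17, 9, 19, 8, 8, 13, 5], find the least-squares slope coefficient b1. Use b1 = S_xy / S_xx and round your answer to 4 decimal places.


Calculate xbar = 11.3750, ybar = 9.6250.
S_xx = 295.8750, S_xy = 291.1250.
Using b1 = S_xy / S_xx = 291.1250 / 295.8750, we get b1 = 0.9839.

0.9839


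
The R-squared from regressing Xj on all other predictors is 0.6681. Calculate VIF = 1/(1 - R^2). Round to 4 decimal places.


Using VIF = 1/(1 - R^2_j):
1 - 0.6681 = 0.3319.
VIF = 3.0130.

3.0130


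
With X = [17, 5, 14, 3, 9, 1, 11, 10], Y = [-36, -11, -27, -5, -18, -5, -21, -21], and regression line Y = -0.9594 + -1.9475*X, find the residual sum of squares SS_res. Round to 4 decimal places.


For each point, residual = actual - predicted.
Residuals: [-1.9331, -0.3031, 1.2244, 1.8019, 0.4869, -2.0931, 1.3819, -0.5656].
Sum of squared residuals = 15.4224.

15.4224


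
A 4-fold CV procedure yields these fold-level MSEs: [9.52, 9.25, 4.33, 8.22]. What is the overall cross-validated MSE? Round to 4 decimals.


Add all fold MSEs: 31.3200.
Divide by k = 4: 31.3200/4 = 7.8300.

7.8300


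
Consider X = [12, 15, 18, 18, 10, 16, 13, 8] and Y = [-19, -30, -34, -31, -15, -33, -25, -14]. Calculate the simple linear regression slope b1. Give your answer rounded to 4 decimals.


Calculate xbar = 13.7500, ybar = -25.1250.
S_xx = 93.5000, S_xy = -199.2500.
Using b1 = S_xy / S_xx = -199.2500 / 93.5000, we get b1 = -2.1310.

-2.1310


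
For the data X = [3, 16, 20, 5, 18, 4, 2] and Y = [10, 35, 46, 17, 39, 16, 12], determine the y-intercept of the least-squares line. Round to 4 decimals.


Compute b1 = 1.8344 from the OLS formula.
With xbar = 9.7143 and ybar = 25.0000, the intercept is:
b0 = 25.0000 - 1.8344 * 9.7143 = 7.1806.

7.1806


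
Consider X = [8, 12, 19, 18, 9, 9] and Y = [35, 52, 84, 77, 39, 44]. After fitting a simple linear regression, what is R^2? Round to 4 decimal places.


The fitted line is Y = 2.4539 + 4.2170*X.
SSres = 21.2993, SStot = 2110.8333.
R^2 = 1 - SSres/SStot = 0.9899.

0.9899


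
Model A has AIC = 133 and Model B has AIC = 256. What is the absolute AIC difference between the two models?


Compute |133 - 256| = 123.
Model A has the smaller AIC.

123


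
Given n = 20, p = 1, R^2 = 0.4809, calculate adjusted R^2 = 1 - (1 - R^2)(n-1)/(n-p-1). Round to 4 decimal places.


Adjusted R^2 = 1 - (1 - R^2) * (n-1)/(n-p-1).
(1 - R^2) = 0.5191.
(n-1)/(n-p-1) = 19/18.
(1 - R^2) * (n-1) = 0.5191 * 19 = 9.8629.
Divide by (n-p-1): 9.8629 / 18 = 0.5479.
Adj R^2 = 1 - 0.5479 = 0.4521.

0.4521


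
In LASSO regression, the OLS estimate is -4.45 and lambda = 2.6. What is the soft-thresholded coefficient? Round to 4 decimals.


Absolute value: |-4.45| = 4.45.
Compare to lambda = 2.6.
Since |beta| > lambda, coefficient = sign(beta)*(|beta| - lambda) = -1.8500.

-1.8500


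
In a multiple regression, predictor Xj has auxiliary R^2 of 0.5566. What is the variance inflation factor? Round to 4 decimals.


Denominator: 1 - 0.5566 = 0.4434.
VIF = 1 / 0.4434 = 2.2553.

2.2553


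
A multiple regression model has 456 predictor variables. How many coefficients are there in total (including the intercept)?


Total coefficients = number of predictors + 1 (for the intercept).
= 456 + 1 = 457.

457


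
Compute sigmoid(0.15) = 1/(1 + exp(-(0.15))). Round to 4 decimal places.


exp(-0.1500) = 0.8607.
1 + exp(-z) = 1.8607.
sigmoid = 1/1.8607 = 0.5374.

0.5374


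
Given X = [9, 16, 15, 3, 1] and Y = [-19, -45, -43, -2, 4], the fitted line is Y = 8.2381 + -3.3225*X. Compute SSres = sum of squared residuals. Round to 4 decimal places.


For each point, residual = actual - predicted.
Residuals: [2.6644, -0.0781, -1.4006, -0.2706, -0.9156].
Sum of squared residuals = 9.9784.

9.9784


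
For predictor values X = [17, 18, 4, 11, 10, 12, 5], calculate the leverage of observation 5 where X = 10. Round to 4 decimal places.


Compute xbar = 11.0000 with n = 7 observations.
SXX = 172.0000.
Leverage = 1/7 + (10 - 11.0000)^2/172.0000 = 0.1487.

0.1487


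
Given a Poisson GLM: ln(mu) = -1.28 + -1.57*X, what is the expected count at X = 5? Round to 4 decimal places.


Linear predictor: eta = -1.28 + (-1.57)(5) = -9.1300.
Expected count: mu = exp(-9.1300) = 0.0001.

0.0001


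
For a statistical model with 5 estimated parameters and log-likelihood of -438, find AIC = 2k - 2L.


AIC = 2k - 2*loglik = 2(5) - 2(-438).
= 10 + 876 = 886.

886


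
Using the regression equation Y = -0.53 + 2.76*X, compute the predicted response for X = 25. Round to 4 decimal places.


Predicted value:
Y = -0.53 + (2.76)(25) = -0.53 + 69.0000 = 68.4700.

68.4700


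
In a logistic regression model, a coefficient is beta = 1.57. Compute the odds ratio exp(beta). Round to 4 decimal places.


exp(1.57) = 4.8066.
So the odds ratio is 4.8066.

4.8066


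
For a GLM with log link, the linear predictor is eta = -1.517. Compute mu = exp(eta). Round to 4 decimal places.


The inverse log link gives:
mu = exp(-1.517) = 0.2194.

0.2194


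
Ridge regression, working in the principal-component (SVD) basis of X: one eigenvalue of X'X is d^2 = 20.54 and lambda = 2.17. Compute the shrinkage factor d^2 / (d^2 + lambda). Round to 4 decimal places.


d^2 + lambda = 20.54 + 2.17 = 22.7100.
Shrinkage factor = 20.54/22.7100 = 0.9044.

0.9044


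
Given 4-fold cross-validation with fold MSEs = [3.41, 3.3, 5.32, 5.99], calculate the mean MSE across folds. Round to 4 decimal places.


Sum of fold MSEs = 18.0200.
Average = 18.0200 / 4 = 4.5050.

4.5050


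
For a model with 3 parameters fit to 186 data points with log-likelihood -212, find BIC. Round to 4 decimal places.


ln(186) = 5.225747.
k * ln(n) = 3 * 5.225747 = 15.677241.
-2L = 424.
BIC = 15.677241 + 424 = 439.677241, which rounds to 439.6772.

439.6772


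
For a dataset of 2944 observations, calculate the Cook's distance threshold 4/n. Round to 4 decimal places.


Using the rule of thumb:
Threshold = 4 / 2944 = 0.0014.

0.0014


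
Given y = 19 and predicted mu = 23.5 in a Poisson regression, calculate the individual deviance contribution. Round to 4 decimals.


First: ln(19/23.5) = -0.212561.
Then: 19 * -0.212561 = -4.038659.
y - mu = 19 - 23.5 = -4.5.
D = 2(-4.038659 - -4.5) = 0.922682, which rounds to 0.9227.

0.9227


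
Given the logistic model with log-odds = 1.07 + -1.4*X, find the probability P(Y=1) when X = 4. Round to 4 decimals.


z = 1.07 + -1.4 * 4 = -4.5300.
Sigmoid: P = 1 / (1 + exp(4.5300)) = 0.0107.

0.0107


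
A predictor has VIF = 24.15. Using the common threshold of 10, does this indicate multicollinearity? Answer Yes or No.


Check: VIF = 24.15 vs threshold = 10.
Since 24.15 >= 10, the answer is Yes.

Yes


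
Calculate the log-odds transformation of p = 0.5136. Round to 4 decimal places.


The odds are p/(1-p) = 0.5136 / 0.4864 = 1.0559.
logit(p) = ln(1.0559) = 0.0544.

0.0544


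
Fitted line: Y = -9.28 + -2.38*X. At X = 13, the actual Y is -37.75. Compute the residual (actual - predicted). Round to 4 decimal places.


Compute yhat = -9.28 + (-2.38)(13) = -40.2200.
Residual = actual - predicted = -37.75 - -40.2200 = 2.4700.

2.4700


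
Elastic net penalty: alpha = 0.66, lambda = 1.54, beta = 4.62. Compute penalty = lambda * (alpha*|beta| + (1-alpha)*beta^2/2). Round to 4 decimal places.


Compute:
L1 = 0.66 * 4.62 = 3.0492.
L2 = 0.34 * 4.62^2 / 2 = 3.6285.
Penalty = 1.54 * (3.0492 + 3.6285) = 10.2837.

10.2837


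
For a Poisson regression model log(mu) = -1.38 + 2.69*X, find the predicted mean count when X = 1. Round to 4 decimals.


eta = -1.38 + 2.69 * 1 = 1.3100.
mu = exp(1.3100) = 3.7062.

3.7062


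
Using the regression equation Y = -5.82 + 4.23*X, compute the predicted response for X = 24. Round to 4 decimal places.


Predicted value:
Y = -5.82 + (4.23)(24) = -5.82 + 101.5200 = 95.7000.

95.7000


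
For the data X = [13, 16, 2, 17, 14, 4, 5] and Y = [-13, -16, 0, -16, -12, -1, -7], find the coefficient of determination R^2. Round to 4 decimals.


After computing the OLS fit (b0=1.2828, b1=-1.0420):
SSres = 16.4434, SStot = 271.4286.
R^2 = 1 - 16.4434/271.4286 = 0.9394.

0.9394


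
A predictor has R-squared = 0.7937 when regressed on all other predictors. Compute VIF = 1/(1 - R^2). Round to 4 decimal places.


VIF = 1 / (1 - 0.7937).
= 1 / 0.2063 = 4.8473.

4.8473


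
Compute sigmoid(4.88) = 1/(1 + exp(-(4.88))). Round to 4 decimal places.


exp(-4.8800) = 0.0076.
1 + exp(-z) = 1.0076.
sigmoid = 1/1.0076 = 0.9925.

0.9925


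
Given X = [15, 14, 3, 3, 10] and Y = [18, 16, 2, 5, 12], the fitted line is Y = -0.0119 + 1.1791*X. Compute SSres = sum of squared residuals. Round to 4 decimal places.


For each point, residual = actual - predicted.
Residuals: [0.3254, -0.4955, -1.5254, 1.4746, 0.2209].
Sum of squared residuals = 4.9015.

4.9015


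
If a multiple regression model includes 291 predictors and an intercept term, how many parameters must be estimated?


Each predictor gets one coefficient, plus one intercept.
Total parameters = 291 + 1 = 292.

292


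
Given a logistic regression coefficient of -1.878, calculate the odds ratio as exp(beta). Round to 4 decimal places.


exp(-1.878) = 0.1529.
So the odds ratio is 0.1529.

0.1529


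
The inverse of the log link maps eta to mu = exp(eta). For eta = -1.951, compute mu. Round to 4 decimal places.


Apply the inverse link:
mu = e^-1.951 = 0.1421.

0.1421


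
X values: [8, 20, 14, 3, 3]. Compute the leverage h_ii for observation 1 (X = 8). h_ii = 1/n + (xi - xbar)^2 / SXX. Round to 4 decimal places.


Mean of X: xbar = 9.6000.
SXX = 217.2000.
For X = 8: h = 1/5 + (8 - 9.6000)^2/217.2000 = 0.2118.

0.2118


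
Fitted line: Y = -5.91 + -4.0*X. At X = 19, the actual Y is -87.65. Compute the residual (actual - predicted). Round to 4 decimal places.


Compute yhat = -5.91 + (-4.0)(19) = -81.9100.
Residual = actual - predicted = -87.65 - -81.9100 = -5.7400.

-5.7400


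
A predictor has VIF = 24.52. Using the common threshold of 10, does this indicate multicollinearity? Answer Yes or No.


Check: VIF = 24.52 vs threshold = 10.
Since 24.52 >= 10, the answer is Yes.

Yes


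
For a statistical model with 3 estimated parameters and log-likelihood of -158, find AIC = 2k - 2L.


AIC = 2k - 2*loglik = 2(3) - 2(-158).
= 6 + 316 = 322.

322


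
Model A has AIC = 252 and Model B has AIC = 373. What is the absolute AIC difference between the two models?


Compute |252 - 373| = 121.
Model A has the smaller AIC.

121


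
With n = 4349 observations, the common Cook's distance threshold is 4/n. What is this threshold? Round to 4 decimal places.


Cook's distance cutoff = 4/n = 4/4349.
= 0.0009.

0.0009


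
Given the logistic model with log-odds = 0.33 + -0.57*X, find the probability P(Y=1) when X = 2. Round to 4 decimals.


Compute z = 0.33 + (-0.57)(2) = -0.8100.
exp(-z) = 2.2479.
P = 1/(1 + 2.2479) = 0.3079.

0.3079


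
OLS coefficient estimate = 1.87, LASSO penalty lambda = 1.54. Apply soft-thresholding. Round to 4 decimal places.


Absolute value: |1.87| = 1.87.
Compare to lambda = 1.54.
Since |beta| > lambda, coefficient = sign(beta)*(|beta| - lambda) = 0.3300.

0.3300


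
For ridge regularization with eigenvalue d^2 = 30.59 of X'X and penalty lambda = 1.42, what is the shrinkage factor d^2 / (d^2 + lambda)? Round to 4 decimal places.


Compute the denominator: 30.59 + 1.42 = 32.0100.
Shrinkage factor = 30.59 / 32.0100 = 0.9556.

0.9556


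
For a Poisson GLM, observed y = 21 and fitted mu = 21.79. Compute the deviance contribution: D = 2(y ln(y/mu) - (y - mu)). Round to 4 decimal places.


y/mu = 21/21.79 = 0.963745 (approx.), and ln(21/21.79) = -0.036929.
y * ln(y/mu) = 21 * -0.036929 = -0.775509.
y - mu = -0.79.
D = 2 * (-0.775509 - -0.79) = 0.028982, which rounds to 0.0290.

0.0290


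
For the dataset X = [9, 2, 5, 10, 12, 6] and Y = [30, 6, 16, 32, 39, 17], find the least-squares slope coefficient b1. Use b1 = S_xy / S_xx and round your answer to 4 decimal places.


Calculate xbar = 7.3333, ybar = 23.3333.
S_xx = 67.3333, S_xy = 225.3333.
Using b1 = S_xy / S_xx = 225.3333 / 67.3333, we get b1 = 3.3465.

3.3465


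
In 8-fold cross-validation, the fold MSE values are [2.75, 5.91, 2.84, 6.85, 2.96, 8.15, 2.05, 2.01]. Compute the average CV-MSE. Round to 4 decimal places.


Total MSE across folds = 33.5200.
CV-MSE = 33.5200/8 = 4.1900.

4.1900


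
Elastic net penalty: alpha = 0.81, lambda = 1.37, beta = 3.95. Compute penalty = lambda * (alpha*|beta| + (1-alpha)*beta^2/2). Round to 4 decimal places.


L1 component = 0.81 * |3.95| = 3.1995.
L2 component = 0.19 * 3.95^2 / 2 = 1.4822.
Penalty = 1.37 * (3.1995 + 1.4822) = 1.37 * 4.6817 = 6.4140.

6.4140


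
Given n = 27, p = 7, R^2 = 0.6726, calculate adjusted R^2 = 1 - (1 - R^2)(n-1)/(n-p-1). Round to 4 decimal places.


Adjusted R^2 = 1 - (1 - R^2) * (n-1)/(n-p-1).
(1 - R^2) = 0.3274.
(n-1)/(n-p-1) = 26/19.
(1 - R^2) * (n-1) = 0.3274 * 26 = 8.5124.
Divide by (n-p-1): 8.5124 / 19 = 0.4480.
Adj R^2 = 1 - 0.4480 = 0.5520.

0.5520


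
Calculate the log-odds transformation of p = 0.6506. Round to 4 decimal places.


The odds are p/(1-p) = 0.6506 / 0.3494 = 1.8620.
logit(p) = ln(1.8620) = 0.6217.

0.6217


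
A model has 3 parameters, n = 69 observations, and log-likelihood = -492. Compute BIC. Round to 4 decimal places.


Compute k*ln(n) = 3*ln(69) = 3*4.234107 = 12.702321.
Then -2*loglik = 984.
BIC = 12.702321 + 984 = 996.702321, which rounds to 996.7023.

996.7023


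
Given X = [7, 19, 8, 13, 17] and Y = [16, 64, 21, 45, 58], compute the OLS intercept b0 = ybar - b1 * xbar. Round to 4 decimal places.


First find the slope: b1 = 4.0408.
Means: xbar = 12.8000, ybar = 40.8000.
b0 = ybar - b1 * xbar = 40.8000 - 4.0408 * 12.8000 = -10.9220.

-10.9220


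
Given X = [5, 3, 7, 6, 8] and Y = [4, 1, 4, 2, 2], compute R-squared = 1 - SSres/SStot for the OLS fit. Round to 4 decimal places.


Fit the OLS line: b0 = 1.1892, b1 = 0.2432.
SSres = 6.3243.
SStot = 7.2000.
R^2 = 1 - 6.3243/7.2000 = 0.1216.

0.1216


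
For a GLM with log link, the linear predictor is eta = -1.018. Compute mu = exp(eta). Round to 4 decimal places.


The inverse log link gives:
mu = exp(-1.018) = 0.3613.

0.3613


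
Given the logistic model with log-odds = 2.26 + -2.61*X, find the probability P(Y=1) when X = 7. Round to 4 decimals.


Compute z = 2.26 + (-2.61)(7) = -16.0100.
exp(-z) = 8975417.4160.
P = 1/(1 + 8975417.4160) = 0.0000.

0.0000


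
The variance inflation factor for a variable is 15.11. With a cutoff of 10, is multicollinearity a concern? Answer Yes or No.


Check: VIF = 15.11 vs threshold = 10.
Since 15.11 >= 10, the answer is Yes.

Yes


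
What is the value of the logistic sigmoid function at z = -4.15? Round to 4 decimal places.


Compute exp(4.1500) = 63.4340.
Sigmoid = 1 / (1 + 63.4340) = 1 / 64.4340 = 0.0155.

0.0155


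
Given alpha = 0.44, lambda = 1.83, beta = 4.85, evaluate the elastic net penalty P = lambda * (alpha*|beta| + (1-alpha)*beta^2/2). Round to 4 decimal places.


alpha * |beta| = 0.44 * 4.85 = 2.1340.
(1-alpha) * beta^2/2 = 0.56 * 23.5225/2 = 6.5863.
Total = 1.83 * (2.1340 + 6.5863) = 15.9581.

15.9581


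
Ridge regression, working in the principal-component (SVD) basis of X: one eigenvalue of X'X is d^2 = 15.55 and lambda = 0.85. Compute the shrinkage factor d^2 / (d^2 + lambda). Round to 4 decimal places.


Denominator = d^2 + lambda = 15.55 + 0.85 = 16.4000.
Shrinkage = 15.55 / 16.4000 = 0.9482.

0.9482


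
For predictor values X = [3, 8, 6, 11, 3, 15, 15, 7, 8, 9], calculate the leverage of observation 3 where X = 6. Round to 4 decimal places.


Mean of X: xbar = 8.5000.
SXX = 160.5000.
For X = 6: h = 1/10 + (6 - 8.5000)^2/160.5000 = 0.1389.

0.1389


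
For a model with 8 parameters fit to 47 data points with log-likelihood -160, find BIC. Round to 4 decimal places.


Compute k*ln(n) = 8*ln(47) = 8*3.850148 = 30.801184.
Then -2*loglik = 320.
BIC = 30.801184 + 320 = 350.801184, which rounds to 350.8012.

350.8012


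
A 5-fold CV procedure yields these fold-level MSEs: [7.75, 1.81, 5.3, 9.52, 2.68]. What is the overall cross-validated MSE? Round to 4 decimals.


Sum of fold MSEs = 27.0600.
Average = 27.0600 / 5 = 5.4120.

5.4120


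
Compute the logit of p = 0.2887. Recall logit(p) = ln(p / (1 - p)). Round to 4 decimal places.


1 - p = 0.7113.
p/(1-p) = 0.4059.
logit = ln(0.4059) = -0.9017.

-0.9017


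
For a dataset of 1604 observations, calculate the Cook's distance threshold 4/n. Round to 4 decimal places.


Cook's distance cutoff = 4/n = 4/1604.
= 0.0025.

0.0025


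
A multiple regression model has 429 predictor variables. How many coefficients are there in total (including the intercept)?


Each predictor gets one coefficient, plus one intercept.
Total parameters = 429 + 1 = 430.

430


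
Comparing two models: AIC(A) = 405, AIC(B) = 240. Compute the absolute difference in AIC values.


|AIC_A - AIC_B| = |405 - 240| = 165.
Model B is preferred (lower AIC).

165


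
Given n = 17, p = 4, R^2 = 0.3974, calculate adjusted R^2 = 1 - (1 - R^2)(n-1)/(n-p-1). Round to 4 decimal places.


Using the formula:
(1 - 0.3974) = 0.6026.
Multiply by 16/12: 0.6026 * 16 = 9.6416, then 9.6416 / 12 = 0.8035.
Adj R^2 = 1 - 0.8035 = 0.1965.

0.1965


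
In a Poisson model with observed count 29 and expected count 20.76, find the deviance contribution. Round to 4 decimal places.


Compute y*ln(y/mu) = 29*ln(29/20.76) = 29*0.334268 = 9.693772.
y - mu = 8.24.
D = 2*(9.693772 - (8.24)) = 2.907544, which rounds to 2.9075.

2.9075


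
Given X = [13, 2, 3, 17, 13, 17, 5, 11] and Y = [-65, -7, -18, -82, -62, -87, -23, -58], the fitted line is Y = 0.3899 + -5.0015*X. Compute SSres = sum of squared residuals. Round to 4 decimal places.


Predicted values from Y = 0.3899 + -5.0015*X.
Residuals: [-0.3704, 2.6131, -3.3854, 2.6356, 2.6296, -2.3644, 1.6176, -3.3734].
SSres = 51.8744.

51.8744
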